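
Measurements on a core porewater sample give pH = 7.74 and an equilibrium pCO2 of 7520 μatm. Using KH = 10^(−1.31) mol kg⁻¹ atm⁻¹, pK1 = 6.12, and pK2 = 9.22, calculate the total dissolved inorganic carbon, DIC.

[CO2*] = KH · pCO2 = 10^(−1.31) × 7520×10^-6 = 3.683×10^-4 mol/kg
α₀ = 1/(1 + K1/[H⁺] + K1K2/[H⁺]²) = 1/(1 + 10^+1.62 + 10^+0.14) = 0.02269
DIC = [CO2*]/α₀ = 3.683×10^-4 / 0.02269 = 16.2 mmol/kg

DIC = 16.2 mmol/kg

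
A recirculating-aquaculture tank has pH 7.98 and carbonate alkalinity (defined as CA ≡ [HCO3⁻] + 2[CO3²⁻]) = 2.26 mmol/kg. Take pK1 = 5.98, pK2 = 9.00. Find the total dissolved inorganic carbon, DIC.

CA = [HCO3⁻] + 2[CO3²⁻] = (α₁ + 2α₂)·DIC
At pH 7.98: [H⁺]/K1 = 10^-2.00 = 0.010000, K2/[H⁺] = 10^-1.02 = 0.095499
α₁ = 1/(1 + 0.010000 + 0.095499) = 1/1.1055 = 0.9046; α₂ = α₁·K2/[H⁺] = 0.08639
α₁ + 2α₂ = 1.0773
DIC = CA / (α₁ + 2α₂) = 2.26 / 1.0773 = 2.10 mmol/kg

DIC = 2.10 mmol/kg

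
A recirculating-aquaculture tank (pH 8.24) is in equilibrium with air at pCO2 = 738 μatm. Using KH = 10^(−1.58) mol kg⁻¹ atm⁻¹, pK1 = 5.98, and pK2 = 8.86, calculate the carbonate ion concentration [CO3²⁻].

[CO2*] = KH · pCO2 = 10^(−1.58) × 738×10^-6 = 1.941×10^-5 mol/kg
α₀ = 1/(1 + K1/[H⁺] + K1K2/[H⁺]²) = 1/(1 + 10^+2.26 + 10^+1.64) = 0.004413
DIC = [CO2*]/α₀ = 1.941×10^-5 / 0.004413 = 4.399 mmol/kg
[CO3²⁻] = α₂·DIC; α₂ = 0.1926, so [CO3²⁻] = 0.1926 × 4.399 = 0.847 mmol/kg

[CO3²⁻] = 0.847 mmol/kg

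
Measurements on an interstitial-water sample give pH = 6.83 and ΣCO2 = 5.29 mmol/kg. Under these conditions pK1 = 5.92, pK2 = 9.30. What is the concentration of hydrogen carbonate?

α₁ = 1 / (1 + [H⁺]/K1 + K2/[H⁺]) = 1 / (1 + 10^-0.91 + 10^-2.47)
   = 1 / (1 + 0.12303 + 0.0033884) = 1/1.1264 = 0.8878
[HCO3⁻] = α₁ × DIC = 0.8878 × 5.29 = 4.70 mmol/kg

[HCO3⁻] = 4.70 mmol/kg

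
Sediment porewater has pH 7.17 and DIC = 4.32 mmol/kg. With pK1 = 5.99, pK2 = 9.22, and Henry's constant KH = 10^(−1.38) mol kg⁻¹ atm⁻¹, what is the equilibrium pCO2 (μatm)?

pCO2 = 6370 μatm

α₀ = 1 / (1 + K1/[H⁺] + K1K2/[H⁺]²) = 1 / (1 + 10^+1.18 + 10^-0.87)
   = 1 / (1 + 15.136 + 0.13490) = 1/16.271 = 0.06146
[CO2*] = α₀ × DIC = 0.06146 × 4.32 = 0.2655 mmol/kg
pCO2 = [CO2*]/KH = 2.655×10^-4 / 4.169×10^-2 = 6370 μatm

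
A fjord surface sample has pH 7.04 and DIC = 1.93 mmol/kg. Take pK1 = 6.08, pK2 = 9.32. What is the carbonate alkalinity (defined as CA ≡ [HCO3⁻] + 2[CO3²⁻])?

CA = 1.75 mmol/kg

CA = [HCO3⁻] + 2[CO3²⁻] = (α₁ + 2α₂)·DIC
At pH 7.04: [H⁺]/K1 = 10^-0.96 = 0.10965, K2/[H⁺] = 10^-2.28 = 0.0052481
α₁ = 1/(1 + 0.10965 + 0.0052481) = 1/1.1149 = 0.8969; α₂ = α₁·K2/[H⁺] = 0.004707
α₁ + 2α₂ = 0.9064
CA = 0.9064 × 1.93 = 1.75 mmol/kg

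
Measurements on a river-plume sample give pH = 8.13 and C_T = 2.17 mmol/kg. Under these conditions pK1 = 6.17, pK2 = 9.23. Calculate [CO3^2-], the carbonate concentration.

α₂ = 1 / (1 + [H⁺]/K2 + [H⁺]²/(K1K2)) = 1 / (1 + 10^+1.10 + 10^-0.86)
   = 1 / (1 + 12.589 + 0.13804) = 1/13.727 = 0.07285
[CO3²⁻] = α₂ × DIC = 0.07285 × 2.17 = 0.158 mmol/kg

[CO3²⁻] = 0.158 mmol/kg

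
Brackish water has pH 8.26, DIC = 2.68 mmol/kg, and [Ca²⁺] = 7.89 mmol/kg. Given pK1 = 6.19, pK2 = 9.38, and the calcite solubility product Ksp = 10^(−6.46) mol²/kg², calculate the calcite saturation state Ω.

Ω = 4.27

α₂ = 1 / (1 + [H⁺]/K2 + [H⁺]²/(K1K2)) = 1 / (1 + 10^+1.12 + 10^-0.95)
   = 1 / (1 + 13.183 + 0.11220) = 1/14.295 = 0.06996
[CO3²⁻] = α₂ × DIC = 0.06996 × 2.68 = 0.1875 mmol/kg
Ksp = 10^(−6.46) = 3.467×10^-7
Ω = [Ca²⁺][CO3²⁻]/Ksp = (7.89×10^-3)(1.875×10^-4) / 3.467×10^-7 = 4.27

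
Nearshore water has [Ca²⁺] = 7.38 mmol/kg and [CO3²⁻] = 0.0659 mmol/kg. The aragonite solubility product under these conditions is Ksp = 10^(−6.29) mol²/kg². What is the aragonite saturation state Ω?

Ksp = 10^(−6.29) = 5.129×10^-7
Ω = [Ca²⁺][CO3²⁻]/Ksp = (7.38×10^-3)(0.0659×10^-3) / 5.129×10^-7 = 0.948

Ω = 0.948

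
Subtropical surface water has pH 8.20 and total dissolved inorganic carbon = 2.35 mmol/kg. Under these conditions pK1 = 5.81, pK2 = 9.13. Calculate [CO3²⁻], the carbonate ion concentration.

[CO3²⁻] = 0.246 mmol/kg

α₂ = 1 / (1 + [H⁺]/K2 + [H⁺]²/(K1K2)) = 1 / (1 + 10^+0.93 + 10^-1.46)
   = 1 / (1 + 8.5114 + 0.034674) = 1/9.5461 = 0.1048
[CO3²⁻] = α₂ × DIC = 0.1048 × 2.35 = 0.246 mmol/kg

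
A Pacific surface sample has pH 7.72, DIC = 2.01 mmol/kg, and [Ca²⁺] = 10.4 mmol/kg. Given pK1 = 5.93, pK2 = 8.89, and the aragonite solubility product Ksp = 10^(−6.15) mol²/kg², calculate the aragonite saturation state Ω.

Ω = 1.84

α₂ = 1 / (1 + [H⁺]/K2 + [H⁺]²/(K1K2)) = 1 / (1 + 10^+1.17 + 10^-0.62)
   = 1 / (1 + 14.791 + 0.23988) = 1/16.031 = 0.06238
[CO3²⁻] = α₂ × DIC = 0.06238 × 2.01 = 0.1254 mmol/kg
Ksp = 10^(−6.15) = 7.079×10^-7
Ω = [Ca²⁺][CO3²⁻]/Ksp = (10.4×10^-3)(1.254×10^-4) / 7.079×10^-7 = 1.84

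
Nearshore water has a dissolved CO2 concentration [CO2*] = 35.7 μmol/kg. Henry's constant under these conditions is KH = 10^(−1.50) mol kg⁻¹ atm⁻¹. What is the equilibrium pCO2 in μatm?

pCO2 = 1130 μatm

KH = 10^(−1.50) = 3.162×10^-2 mol kg⁻¹ atm⁻¹
pCO2 = [CO2*]/KH = 35.7×10^-6 / 3.162×10^-2 = 1.13×10^-3 atm = 1130 μatm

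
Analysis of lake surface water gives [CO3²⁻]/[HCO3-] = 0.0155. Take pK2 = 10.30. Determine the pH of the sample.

pH = 8.49

From K2 = [H⁺][CO3²⁻]/[HCO3-]:  pH = pK2 + log₁₀([CO3²⁻]/[HCO3-])
log₁₀(0.0155) = -1.810
pH = 10.30 + (-1.810) = 8.49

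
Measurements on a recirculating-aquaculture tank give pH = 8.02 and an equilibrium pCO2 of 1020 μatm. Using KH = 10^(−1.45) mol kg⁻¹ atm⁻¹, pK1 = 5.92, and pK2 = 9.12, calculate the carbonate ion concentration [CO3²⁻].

[CO2*] = KH · pCO2 = 10^(−1.45) × 1020×10^-6 = 3.619×10^-5 mol/kg
α₀ = 1/(1 + K1/[H⁺] + K1K2/[H⁺]²) = 1/(1 + 10^+2.10 + 10^+1.00) = 0.007305
DIC = [CO2*]/α₀ = 3.619×10^-5 / 0.007305 = 4.954 mmol/kg
[CO3²⁻] = α₂·DIC; α₂ = 0.07305, so [CO3²⁻] = 0.07305 × 4.954 = 0.362 mmol/kg

[CO3²⁻] = 0.362 mmol/kg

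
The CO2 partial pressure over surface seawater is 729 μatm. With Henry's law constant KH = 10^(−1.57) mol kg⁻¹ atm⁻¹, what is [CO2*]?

[CO2*] = 19.6 μmol/kg

KH = 10^(−1.57) = 2.692×10^-2 mol kg⁻¹ atm⁻¹
[CO2*] = KH · pCO2 = 2.692×10^-2 × 729×10^-6 atm = 1.96×10^-5 mol/kg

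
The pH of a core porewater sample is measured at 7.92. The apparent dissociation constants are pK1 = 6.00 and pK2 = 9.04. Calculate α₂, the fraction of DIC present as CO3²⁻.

α₂ = 1 / (1 + [H⁺]/K2 + [H⁺]²/(K1K2)) = 1 / (1 + 10^+1.12 + 10^-0.80)
   = 1 / (1 + 13.183 + 0.15849) = 1/14.341 = 0.06973

α₂ = 0.0697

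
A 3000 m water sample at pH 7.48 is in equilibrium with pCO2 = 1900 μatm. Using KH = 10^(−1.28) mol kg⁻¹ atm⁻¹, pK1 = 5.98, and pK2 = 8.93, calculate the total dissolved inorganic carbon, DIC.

[CO2*] = KH · pCO2 = 10^(−1.28) × 1900×10^-6 = 9.971×10^-5 mol/kg
α₀ = 1/(1 + K1/[H⁺] + K1K2/[H⁺]²) = 1/(1 + 10^+1.50 + 10^+0.05) = 0.02963
DIC = [CO2*]/α₀ = 9.971×10^-5 / 0.02963 = 3.36 mmol/kg

DIC = 3.36 mmol/kg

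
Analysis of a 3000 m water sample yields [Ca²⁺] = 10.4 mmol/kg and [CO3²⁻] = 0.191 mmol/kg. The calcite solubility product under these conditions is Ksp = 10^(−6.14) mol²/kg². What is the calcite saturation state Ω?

Ksp = 10^(−6.14) = 7.244×10^-7
Ω = [Ca²⁺][CO3²⁻]/Ksp = (10.4×10^-3)(0.191×10^-3) / 7.244×10^-7 = 2.74

Ω = 2.74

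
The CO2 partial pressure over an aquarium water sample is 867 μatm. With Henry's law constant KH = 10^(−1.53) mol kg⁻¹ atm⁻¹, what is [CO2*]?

KH = 10^(−1.53) = 2.951×10^-2 mol kg⁻¹ atm⁻¹
[CO2*] = KH · pCO2 = 2.951×10^-2 × 867×10^-6 atm = 2.56×10^-5 mol/kg

[CO2*] = 25.6 μmol/kg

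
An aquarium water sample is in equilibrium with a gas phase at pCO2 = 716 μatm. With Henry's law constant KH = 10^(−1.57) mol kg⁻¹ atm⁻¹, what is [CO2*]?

[CO2*] = 19.3 μmol/kg

KH = 10^(−1.57) = 2.692×10^-2 mol kg⁻¹ atm⁻¹
[CO2*] = KH · pCO2 = 2.692×10^-2 × 716×10^-6 atm = 1.93×10^-5 mol/kg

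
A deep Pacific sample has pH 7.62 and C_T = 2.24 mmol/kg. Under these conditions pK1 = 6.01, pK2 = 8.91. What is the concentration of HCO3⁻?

α₁ = 1 / (1 + [H⁺]/K1 + K2/[H⁺]) = 1 / (1 + 10^-1.61 + 10^-1.29)
   = 1 / (1 + 0.024547 + 0.051286) = 1/1.0758 = 0.9295
[HCO3⁻] = α₁ × DIC = 0.9295 × 2.24 = 2.08 mmol/kg

[HCO3⁻] = 2.08 mmol/kg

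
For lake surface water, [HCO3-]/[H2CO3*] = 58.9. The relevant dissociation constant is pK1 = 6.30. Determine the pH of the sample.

pH = 8.07

From K1 = [H⁺][HCO3-]/[H2CO3*]:  pH = pK1 + log₁₀([HCO3-]/[H2CO3*])
log₁₀(58.9) = +1.770
pH = 6.30 + (+1.770) = 8.07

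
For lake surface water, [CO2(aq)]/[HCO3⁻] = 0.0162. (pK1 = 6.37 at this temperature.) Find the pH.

From K1 = [H⁺][HCO3⁻]/[CO2(aq)]:  pH = pK1 − log₁₀([CO2(aq)]/[HCO3⁻])
log₁₀(0.0162) = -1.790
pH = 6.37 − (-1.790) = 8.16

pH = 8.16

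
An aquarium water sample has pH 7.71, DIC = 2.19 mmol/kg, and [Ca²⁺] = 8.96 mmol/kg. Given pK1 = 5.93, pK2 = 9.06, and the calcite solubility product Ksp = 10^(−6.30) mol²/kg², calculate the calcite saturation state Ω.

α₂ = 1 / (1 + [H⁺]/K2 + [H⁺]²/(K1K2)) = 1 / (1 + 10^+1.35 + 10^-0.43)
   = 1 / (1 + 22.387 + 0.37154) = 1/23.759 = 0.04209
[CO3²⁻] = α₂ × DIC = 0.04209 × 2.19 = 0.09218 mmol/kg
Ksp = 10^(−6.30) = 5.012×10^-7
Ω = [Ca²⁺][CO3²⁻]/Ksp = (8.96×10^-3)(9.218×10^-5) / 5.012×10^-7 = 1.65

Ω = 1.65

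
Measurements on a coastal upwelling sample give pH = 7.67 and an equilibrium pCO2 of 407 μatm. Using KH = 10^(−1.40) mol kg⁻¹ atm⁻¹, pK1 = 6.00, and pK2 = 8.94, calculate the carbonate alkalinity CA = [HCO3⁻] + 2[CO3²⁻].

[CO2*] = KH · pCO2 = 10^(−1.40) × 407×10^-6 = 1.620×10^-5 mol/kg
α₀ = 1/(1 + K1/[H⁺] + K1K2/[H⁺]²) = 1/(1 + 10^+1.67 + 10^+0.40) = 0.01989
DIC = [CO2*]/α₀ = 1.620×10^-5 / 0.01989 = 0.8148 mmol/kg
CA = (α₁ + 2α₂)·DIC = (0.9302 + 2×0.04995) × 0.8148 = 0.839 mmol/kg

CA = 0.839 mmol/kg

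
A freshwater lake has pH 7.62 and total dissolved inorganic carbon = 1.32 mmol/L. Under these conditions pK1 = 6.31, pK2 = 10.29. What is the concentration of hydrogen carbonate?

[HCO3⁻] = 1.26 mmol/L

α₁ = 1 / (1 + [H⁺]/K1 + K2/[H⁺]) = 1 / (1 + 10^-1.31 + 10^-2.67)
   = 1 / (1 + 0.048978 + 0.0021380) = 1/1.0511 = 0.9514
[HCO3⁻] = α₁ × DIC = 0.9514 × 1.32 = 1.26 mmol/L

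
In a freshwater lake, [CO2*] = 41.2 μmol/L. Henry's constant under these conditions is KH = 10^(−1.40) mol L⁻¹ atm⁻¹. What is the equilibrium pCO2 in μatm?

KH = 10^(−1.40) = 3.981×10^-2 mol L⁻¹ atm⁻¹
pCO2 = [CO2*]/KH = 41.2×10^-6 / 3.981×10^-2 = 1.03×10^-3 atm = 1030 μatm

pCO2 = 1030 μatm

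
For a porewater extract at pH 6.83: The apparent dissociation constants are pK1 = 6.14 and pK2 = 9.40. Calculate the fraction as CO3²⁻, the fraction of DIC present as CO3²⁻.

α₂ = 1 / (1 + [H⁺]/K2 + [H⁺]²/(K1K2)) = 1 / (1 + 10^+2.57 + 10^+1.88)
   = 1 / (1 + 371.54 + 75.858) = 1/448.39 = 0.002230

α₂ = 0.00223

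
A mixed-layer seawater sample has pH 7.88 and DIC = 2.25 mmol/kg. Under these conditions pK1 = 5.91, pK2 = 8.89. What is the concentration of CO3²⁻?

α₂ = 1 / (1 + [H⁺]/K2 + [H⁺]²/(K1K2)) = 1 / (1 + 10^+1.01 + 10^-0.96)
   = 1 / (1 + 10.233 + 0.10965) = 1/11.343 = 0.08816
[CO3²⁻] = α₂ × DIC = 0.08816 × 2.25 = 0.198 mmol/kg

[CO3²⁻] = 0.198 mmol/kg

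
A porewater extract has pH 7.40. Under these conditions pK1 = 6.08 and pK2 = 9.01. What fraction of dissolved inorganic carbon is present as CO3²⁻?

α₂ = 1 / (1 + [H⁺]/K2 + [H⁺]²/(K1K2)) = 1 / (1 + 10^+1.61 + 10^+0.29)
   = 1 / (1 + 40.738 + 1.9498) = 1/43.688 = 0.02289

α₂ = 0.0229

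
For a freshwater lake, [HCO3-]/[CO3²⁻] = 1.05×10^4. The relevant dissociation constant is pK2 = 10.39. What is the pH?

From K2 = [H⁺][CO3²⁻]/[HCO3-]:  pH = pK2 − log₁₀([HCO3-]/[CO3²⁻])
log₁₀(1.05×10^4) = +4.021
pH = 10.39 − (+4.021) = 6.37

pH = 6.37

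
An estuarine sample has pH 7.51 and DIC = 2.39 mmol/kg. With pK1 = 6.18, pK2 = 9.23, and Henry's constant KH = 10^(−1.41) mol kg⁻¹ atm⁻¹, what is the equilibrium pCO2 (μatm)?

pCO2 = 2700 μatm

α₀ = 1 / (1 + K1/[H⁺] + K1K2/[H⁺]²) = 1 / (1 + 10^+1.33 + 10^-0.39)
   = 1 / (1 + 21.380 + 0.40738) = 1/22.787 = 0.04388
[CO2*] = α₀ × DIC = 0.04388 × 2.39 = 0.1049 mmol/kg
pCO2 = [CO2*]/KH = 1.049×10^-4 / 3.890×10^-2 = 2700 μatm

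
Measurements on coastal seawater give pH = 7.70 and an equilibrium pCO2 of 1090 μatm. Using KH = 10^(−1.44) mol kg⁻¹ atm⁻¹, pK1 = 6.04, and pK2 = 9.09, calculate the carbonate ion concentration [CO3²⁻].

[CO2*] = KH · pCO2 = 10^(−1.44) × 1090×10^-6 = 3.958×10^-5 mol/kg
α₀ = 1/(1 + K1/[H⁺] + K1K2/[H⁺]²) = 1/(1 + 10^+1.66 + 10^+0.27) = 0.02059
DIC = [CO2*]/α₀ = 3.958×10^-5 / 0.02059 = 1.922 mmol/kg
[CO3²⁻] = α₂·DIC; α₂ = 0.03834, so [CO3²⁻] = 0.03834 × 1.922 = 0.0737 mmol/kg

[CO3²⁻] = 0.0737 mmol/kg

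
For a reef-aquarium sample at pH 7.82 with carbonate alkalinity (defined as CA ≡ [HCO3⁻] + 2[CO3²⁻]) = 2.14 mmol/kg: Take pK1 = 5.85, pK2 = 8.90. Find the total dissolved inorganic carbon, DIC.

DIC = 2.01 mmol/kg

CA = [HCO3⁻] + 2[CO3²⁻] = (α₁ + 2α₂)·DIC
At pH 7.82: [H⁺]/K1 = 10^-1.97 = 0.010715, K2/[H⁺] = 10^-1.08 = 0.083176
α₁ = 1/(1 + 0.010715 + 0.083176) = 1/1.0939 = 0.9142; α₂ = α₁·K2/[H⁺] = 0.07604
α₁ + 2α₂ = 1.0662
DIC = CA / (α₁ + 2α₂) = 2.14 / 1.0662 = 2.01 mmol/kg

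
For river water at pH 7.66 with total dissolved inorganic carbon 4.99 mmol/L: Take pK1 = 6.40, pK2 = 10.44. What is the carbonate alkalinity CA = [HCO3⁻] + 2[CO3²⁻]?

CA = 4.74 mmol/L

CA = [HCO3⁻] + 2[CO3²⁻] = (α₁ + 2α₂)·DIC
At pH 7.66: [H⁺]/K1 = 10^-1.26 = 0.054954, K2/[H⁺] = 10^-2.78 = 0.0016596
α₁ = 1/(1 + 0.054954 + 0.0016596) = 1/1.0566 = 0.9464; α₂ = α₁·K2/[H⁺] = 0.001571
α₁ + 2α₂ = 0.9496
CA = 0.9496 × 4.99 = 4.74 mmol/L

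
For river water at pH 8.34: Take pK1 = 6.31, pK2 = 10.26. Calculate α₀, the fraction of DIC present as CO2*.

α₀ = 1 / (1 + K1/[H⁺] + K1K2/[H⁺]²) = 1 / (1 + 10^+2.03 + 10^+0.11)
   = 1 / (1 + 107.15 + 1.2882) = 1/109.44 = 0.009137

α₀ = 0.00914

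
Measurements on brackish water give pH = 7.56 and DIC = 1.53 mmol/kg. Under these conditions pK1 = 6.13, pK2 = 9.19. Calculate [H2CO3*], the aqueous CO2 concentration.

α₀ = 1 / (1 + K1/[H⁺] + K1K2/[H⁺]²) = 1 / (1 + 10^+1.43 + 10^-0.20)
   = 1 / (1 + 26.915 + 0.63096) = 1/28.546 = 0.03503
[CO2*] = α₀ × DIC = 0.03503 × 1.53 = 0.0536 mmol/kg

[CO2*] = 0.0536 mmol/kg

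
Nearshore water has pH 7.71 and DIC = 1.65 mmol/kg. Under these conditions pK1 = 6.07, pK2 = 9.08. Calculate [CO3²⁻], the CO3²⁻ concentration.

α₂ = 1 / (1 + [H⁺]/K2 + [H⁺]²/(K1K2)) = 1 / (1 + 10^+1.37 + 10^-0.27)
   = 1 / (1 + 23.442 + 0.53703) = 1/24.979 = 0.04003
[CO3²⁻] = α₂ × DIC = 0.04003 × 1.65 = 0.0661 mmol/kg

[CO3²⁻] = 0.0661 mmol/kg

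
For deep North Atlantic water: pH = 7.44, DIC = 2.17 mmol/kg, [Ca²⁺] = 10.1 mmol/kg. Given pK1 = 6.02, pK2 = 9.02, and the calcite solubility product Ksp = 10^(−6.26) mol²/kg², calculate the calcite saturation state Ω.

Ω = 0.986

α₂ = 1 / (1 + [H⁺]/K2 + [H⁺]²/(K1K2)) = 1 / (1 + 10^+1.58 + 10^+0.16)
   = 1 / (1 + 38.019 + 1.4454) = 1/40.464 = 0.02471
[CO3²⁻] = α₂ × DIC = 0.02471 × 2.17 = 0.05363 mmol/kg
Ksp = 10^(−6.26) = 5.495×10^-7
Ω = [Ca²⁺][CO3²⁻]/Ksp = (10.1×10^-3)(5.363×10^-5) / 5.495×10^-7 = 0.986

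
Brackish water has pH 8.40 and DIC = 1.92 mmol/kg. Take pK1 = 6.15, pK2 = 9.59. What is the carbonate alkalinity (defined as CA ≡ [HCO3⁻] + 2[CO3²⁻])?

CA = [HCO3⁻] + 2[CO3²⁻] = (α₁ + 2α₂)·DIC
At pH 8.40: [H⁺]/K1 = 10^-2.25 = 0.0056234, K2/[H⁺] = 10^-1.19 = 0.064565
α₁ = 1/(1 + 0.0056234 + 0.064565) = 1/1.0702 = 0.9344; α₂ = α₁·K2/[H⁺] = 0.06033
α₁ + 2α₂ = 1.0551
CA = 1.0551 × 1.92 = 2.03 mmol/kg

CA = 2.03 mmol/kg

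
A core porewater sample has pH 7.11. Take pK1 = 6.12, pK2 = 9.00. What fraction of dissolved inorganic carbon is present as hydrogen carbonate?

α₁ = 0.897

α₁ = 1 / (1 + [H⁺]/K1 + K2/[H⁺]) = 1 / (1 + 10^-0.99 + 10^-1.89)
   = 1 / (1 + 0.10233 + 0.012882) = 1/1.1152 = 0.8967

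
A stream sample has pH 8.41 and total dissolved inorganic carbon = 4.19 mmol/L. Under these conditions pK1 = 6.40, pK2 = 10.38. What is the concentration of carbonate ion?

[CO3²⁻] = 0.0440 mmol/L

α₂ = 1 / (1 + [H⁺]/K2 + [H⁺]²/(K1K2)) = 1 / (1 + 10^+1.97 + 10^-0.04)
   = 1 / (1 + 93.325 + 0.91201) = 1/95.237 = 0.01050
[CO3²⁻] = α₂ × DIC = 0.01050 × 4.19 = 0.0440 mmol/L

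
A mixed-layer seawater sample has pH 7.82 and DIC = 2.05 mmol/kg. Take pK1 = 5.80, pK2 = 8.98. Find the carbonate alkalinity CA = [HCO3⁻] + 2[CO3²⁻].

CA = [HCO3⁻] + 2[CO3²⁻] = (α₁ + 2α₂)·DIC
At pH 7.82: [H⁺]/K1 = 10^-2.02 = 0.0095499, K2/[H⁺] = 10^-1.16 = 0.069183
α₁ = 1/(1 + 0.0095499 + 0.069183) = 1/1.0787 = 0.9270; α₂ = α₁·K2/[H⁺] = 0.06413
α₁ + 2α₂ = 1.0553
CA = 1.0553 × 2.05 = 2.16 mmol/kg

CA = 2.16 mmol/kg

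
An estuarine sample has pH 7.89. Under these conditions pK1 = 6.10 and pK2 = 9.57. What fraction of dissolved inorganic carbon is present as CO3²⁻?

α₂ = 0.0201

α₂ = 1 / (1 + [H⁺]/K2 + [H⁺]²/(K1K2)) = 1 / (1 + 10^+1.68 + 10^-0.11)
   = 1 / (1 + 47.863 + 0.77625) = 1/49.639 = 0.02015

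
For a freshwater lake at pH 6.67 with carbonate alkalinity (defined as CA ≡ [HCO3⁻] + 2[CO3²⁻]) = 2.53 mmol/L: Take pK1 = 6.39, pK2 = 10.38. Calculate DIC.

CA = [HCO3⁻] + 2[CO3²⁻] = (α₁ + 2α₂)·DIC
At pH 6.67: [H⁺]/K1 = 10^-0.28 = 0.52481, K2/[H⁺] = 10^-3.71 = 0.00019498
α₁ = 1/(1 + 0.52481 + 0.00019498) = 1/1.5250 = 0.6557; α₂ = α₁·K2/[H⁺] = 0.0001279
α₁ + 2α₂ = 0.6560
DIC = CA / (α₁ + 2α₂) = 2.53 / 0.6560 = 3.86 mmol/L

DIC = 3.86 mmol/L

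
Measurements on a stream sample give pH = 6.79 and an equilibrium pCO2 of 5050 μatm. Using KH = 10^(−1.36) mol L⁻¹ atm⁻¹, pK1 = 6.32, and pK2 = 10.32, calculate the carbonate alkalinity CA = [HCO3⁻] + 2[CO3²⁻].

CA = 0.651 mmol/L

[CO2*] = KH · pCO2 = 10^(−1.36) × 5050×10^-6 = 2.204×10^-4 mol/L
α₀ = 1/(1 + K1/[H⁺] + K1K2/[H⁺]²) = 1/(1 + 10^+0.47 + 10^-3.06) = 0.2530
DIC = [CO2*]/α₀ = 2.204×10^-4 / 0.2530 = 0.8712 mmol/L
CA = (α₁ + 2α₂)·DIC = (0.7467 + 2×0.0002204) × 0.8712 = 0.651 mmol/L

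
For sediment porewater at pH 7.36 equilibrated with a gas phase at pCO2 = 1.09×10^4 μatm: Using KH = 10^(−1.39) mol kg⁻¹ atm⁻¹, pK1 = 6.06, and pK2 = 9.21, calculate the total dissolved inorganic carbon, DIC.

DIC = 9.43 mmol/kg

[CO2*] = KH · pCO2 = 10^(−1.39) × 1.09×10^4×10^-6 = 4.440×10^-4 mol/kg
α₀ = 1/(1 + K1/[H⁺] + K1K2/[H⁺]²) = 1/(1 + 10^+1.30 + 10^-0.55) = 0.04709
DIC = [CO2*]/α₀ = 4.440×10^-4 / 0.04709 = 9.43 mmol/kg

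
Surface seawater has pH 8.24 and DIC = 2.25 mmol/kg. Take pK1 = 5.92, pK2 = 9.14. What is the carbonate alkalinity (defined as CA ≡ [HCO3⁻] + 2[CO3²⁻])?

CA = [HCO3⁻] + 2[CO3²⁻] = (α₁ + 2α₂)·DIC
At pH 8.24: [H⁺]/K1 = 10^-2.32 = 0.0047863, K2/[H⁺] = 10^-0.90 = 0.12589
α₁ = 1/(1 + 0.0047863 + 0.12589) = 1/1.1307 = 0.8844; α₂ = α₁·K2/[H⁺] = 0.1113
α₁ + 2α₂ = 1.1071
CA = 1.1071 × 2.25 = 2.49 mmol/kg

CA = 2.49 mmol/kg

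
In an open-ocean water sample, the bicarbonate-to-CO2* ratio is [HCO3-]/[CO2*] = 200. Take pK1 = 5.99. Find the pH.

pH = 8.29

From K1 = [H⁺][HCO3-]/[CO2*]:  pH = pK1 + log₁₀([HCO3-]/[CO2*])
log₁₀(200) = +2.301
pH = 5.99 + (+2.301) = 8.29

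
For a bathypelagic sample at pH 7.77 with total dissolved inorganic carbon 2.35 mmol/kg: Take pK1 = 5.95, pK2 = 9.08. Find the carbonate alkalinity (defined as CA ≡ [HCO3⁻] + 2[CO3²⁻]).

CA = [HCO3⁻] + 2[CO3²⁻] = (α₁ + 2α₂)·DIC
At pH 7.77: [H⁺]/K1 = 10^-1.82 = 0.015136, K2/[H⁺] = 10^-1.31 = 0.048978
α₁ = 1/(1 + 0.015136 + 0.048978) = 1/1.0641 = 0.9397; α₂ = α₁·K2/[H⁺] = 0.04603
α₁ + 2α₂ = 1.0318
CA = 1.0318 × 2.35 = 2.42 mmol/kg

CA = 2.42 mmol/kg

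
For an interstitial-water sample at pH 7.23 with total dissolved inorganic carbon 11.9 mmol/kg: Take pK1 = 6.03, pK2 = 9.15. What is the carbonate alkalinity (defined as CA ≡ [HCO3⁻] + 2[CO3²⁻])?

CA = [HCO3⁻] + 2[CO3²⁻] = (α₁ + 2α₂)·DIC
At pH 7.23: [H⁺]/K1 = 10^-1.20 = 0.063096, K2/[H⁺] = 10^-1.92 = 0.012023
α₁ = 1/(1 + 0.063096 + 0.012023) = 1/1.0751 = 0.9301; α₂ = α₁·K2/[H⁺] = 0.01118
α₁ + 2α₂ = 0.9525
CA = 0.9525 × 11.9 = 11.3 mmol/kg

CA = 11.3 mmol/kg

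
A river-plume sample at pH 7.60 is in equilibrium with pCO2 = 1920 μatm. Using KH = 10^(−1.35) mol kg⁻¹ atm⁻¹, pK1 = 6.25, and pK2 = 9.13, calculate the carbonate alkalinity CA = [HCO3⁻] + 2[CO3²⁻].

[CO2*] = KH · pCO2 = 10^(−1.35) × 1920×10^-6 = 8.576×10^-5 mol/kg
α₀ = 1/(1 + K1/[H⁺] + K1K2/[H⁺]²) = 1/(1 + 10^+1.35 + 10^-0.18) = 0.04158
DIC = [CO2*]/α₀ = 8.576×10^-5 / 0.04158 = 2.062 mmol/kg
CA = (α₁ + 2α₂)·DIC = (0.9309 + 2×0.02747) × 2.062 = 2.03 mmol/kg

CA = 2.03 mmol/kg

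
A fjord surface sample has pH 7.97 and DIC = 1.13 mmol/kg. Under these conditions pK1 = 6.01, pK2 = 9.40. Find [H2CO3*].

[CO2*] = 11.8 μmol/kg

α₀ = 1 / (1 + K1/[H⁺] + K1K2/[H⁺]²) = 1 / (1 + 10^+1.96 + 10^+0.53)
   = 1 / (1 + 91.201 + 3.3884) = 1/95.590 = 0.01046
[CO2*] = α₀ × DIC = 0.01046 × 1.13 = 0.0118 mmol/kg = 11.8 μmol/kg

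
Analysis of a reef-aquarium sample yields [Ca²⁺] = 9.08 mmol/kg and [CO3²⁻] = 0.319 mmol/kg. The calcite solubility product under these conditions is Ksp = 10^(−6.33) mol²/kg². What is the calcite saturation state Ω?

Ksp = 10^(−6.33) = 4.677×10^-7
Ω = [Ca²⁺][CO3²⁻]/Ksp = (9.08×10^-3)(0.319×10^-3) / 4.677×10^-7 = 6.19

Ω = 6.19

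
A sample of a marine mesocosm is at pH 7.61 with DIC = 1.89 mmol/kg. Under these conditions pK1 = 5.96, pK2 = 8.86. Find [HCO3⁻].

α₁ = 1 / (1 + [H⁺]/K1 + K2/[H⁺]) = 1 / (1 + 10^-1.65 + 10^-1.25)
   = 1 / (1 + 0.022387 + 0.056234) = 1/1.0786 = 0.9271
[HCO3⁻] = α₁ × DIC = 0.9271 × 1.89 = 1.75 mmol/kg

[HCO3⁻] = 1.75 mmol/kg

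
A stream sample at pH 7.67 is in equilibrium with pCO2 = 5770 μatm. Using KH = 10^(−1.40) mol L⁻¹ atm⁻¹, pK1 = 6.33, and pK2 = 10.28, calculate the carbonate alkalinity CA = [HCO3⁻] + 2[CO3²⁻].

[CO2*] = KH · pCO2 = 10^(−1.40) × 5770×10^-6 = 2.297×10^-4 mol/L
α₀ = 1/(1 + K1/[H⁺] + K1K2/[H⁺]²) = 1/(1 + 10^+1.34 + 10^-1.27) = 0.04361
DIC = [CO2*]/α₀ = 2.297×10^-4 / 0.04361 = 5.268 mmol/L
CA = (α₁ + 2α₂)·DIC = (0.9540 + 2×0.002342) × 5.268 = 5.05 mmol/L

CA = 5.05 mmol/L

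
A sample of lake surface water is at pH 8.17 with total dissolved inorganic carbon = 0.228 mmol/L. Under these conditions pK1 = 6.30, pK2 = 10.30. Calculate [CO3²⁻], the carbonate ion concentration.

α₂ = 1 / (1 + [H⁺]/K2 + [H⁺]²/(K1K2)) = 1 / (1 + 10^+2.13 + 10^+0.26)
   = 1 / (1 + 134.90 + 1.8197) = 1/137.72 = 0.007261
[CO3²⁻] = α₂ × DIC = 0.007261 × 0.228 = 0.00166 mmol/L = 1.66 μmol/L

[CO3²⁻] = 1.66 μmol/L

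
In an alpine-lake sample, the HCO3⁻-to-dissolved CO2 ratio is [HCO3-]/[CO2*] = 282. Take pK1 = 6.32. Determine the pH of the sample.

From K1 = [H⁺][HCO3-]/[CO2*]:  pH = pK1 + log₁₀([HCO3-]/[CO2*])
log₁₀(282) = +2.450
pH = 6.32 + (+2.450) = 8.77

pH = 8.77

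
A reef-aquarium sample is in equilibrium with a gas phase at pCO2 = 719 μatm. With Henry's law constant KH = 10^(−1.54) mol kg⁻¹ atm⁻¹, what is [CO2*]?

KH = 10^(−1.54) = 2.884×10^-2 mol kg⁻¹ atm⁻¹
[CO2*] = KH · pCO2 = 2.884×10^-2 × 719×10^-6 atm = 2.07×10^-5 mol/kg

[CO2*] = 20.7 μmol/kg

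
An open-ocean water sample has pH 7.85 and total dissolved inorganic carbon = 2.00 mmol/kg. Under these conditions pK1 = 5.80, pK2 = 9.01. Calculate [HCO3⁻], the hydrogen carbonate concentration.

[HCO3⁻] = 1.86 mmol/kg

α₁ = 1 / (1 + [H⁺]/K1 + K2/[H⁺]) = 1 / (1 + 10^-2.05 + 10^-1.16)
   = 1 / (1 + 0.0089125 + 0.069183) = 1/1.0781 = 0.9276
[HCO3⁻] = α₁ × DIC = 0.9276 × 2.00 = 1.86 mmol/kg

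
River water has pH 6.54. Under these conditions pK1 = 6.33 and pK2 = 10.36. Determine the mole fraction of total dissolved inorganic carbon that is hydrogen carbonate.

α₁ = 1 / (1 + [H⁺]/K1 + K2/[H⁺]) = 1 / (1 + 10^-0.21 + 10^-3.82)
   = 1 / (1 + 0.61660 + 0.00015136) = 1/1.6167 = 0.6185

α₁ = 0.619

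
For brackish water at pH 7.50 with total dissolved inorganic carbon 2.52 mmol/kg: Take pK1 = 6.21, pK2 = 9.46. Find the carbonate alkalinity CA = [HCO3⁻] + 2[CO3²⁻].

CA = 2.42 mmol/kg

CA = [HCO3⁻] + 2[CO3²⁻] = (α₁ + 2α₂)·DIC
At pH 7.50: [H⁺]/K1 = 10^-1.29 = 0.051286, K2/[H⁺] = 10^-1.96 = 0.010965
α₁ = 1/(1 + 0.051286 + 0.010965) = 1/1.0623 = 0.9414; α₂ = α₁·K2/[H⁺] = 0.01032
α₁ + 2α₂ = 0.9620
CA = 0.9620 × 2.52 = 2.42 mmol/kg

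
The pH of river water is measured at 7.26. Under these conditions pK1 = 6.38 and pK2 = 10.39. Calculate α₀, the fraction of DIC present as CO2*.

α₀ = 0.116

α₀ = 1 / (1 + K1/[H⁺] + K1K2/[H⁺]²) = 1 / (1 + 10^+0.88 + 10^-2.25)
   = 1 / (1 + 7.5858 + 0.0056234) = 1/8.5914 = 0.1164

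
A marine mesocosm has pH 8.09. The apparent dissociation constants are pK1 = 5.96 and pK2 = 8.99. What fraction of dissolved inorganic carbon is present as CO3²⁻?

α₂ = 1 / (1 + [H⁺]/K2 + [H⁺]²/(K1K2)) = 1 / (1 + 10^+0.90 + 10^-1.23)
   = 1 / (1 + 7.9433 + 0.058884) = 1/9.0022 = 0.1111

α₂ = 0.111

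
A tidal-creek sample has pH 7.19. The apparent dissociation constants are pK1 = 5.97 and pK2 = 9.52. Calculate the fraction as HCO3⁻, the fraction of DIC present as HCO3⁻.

α₁ = 1 / (1 + [H⁺]/K1 + K2/[H⁺]) = 1 / (1 + 10^-1.22 + 10^-2.33)
   = 1 / (1 + 0.060256 + 0.0046774) = 1/1.0649 = 0.9390

α₁ = 0.939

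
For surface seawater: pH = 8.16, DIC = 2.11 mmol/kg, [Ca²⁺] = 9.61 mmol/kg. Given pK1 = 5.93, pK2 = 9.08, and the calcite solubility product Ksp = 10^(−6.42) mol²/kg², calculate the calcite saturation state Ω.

α₂ = 1 / (1 + [H⁺]/K2 + [H⁺]²/(K1K2)) = 1 / (1 + 10^+0.92 + 10^-1.31)
   = 1 / (1 + 8.3176 + 0.048978) = 1/9.3666 = 0.1068
[CO3²⁻] = α₂ × DIC = 0.1068 × 2.11 = 0.2253 mmol/kg
Ksp = 10^(−6.42) = 3.802×10^-7
Ω = [Ca²⁺][CO3²⁻]/Ksp = (9.61×10^-3)(2.253×10^-4) / 3.802×10^-7 = 5.69

Ω = 5.69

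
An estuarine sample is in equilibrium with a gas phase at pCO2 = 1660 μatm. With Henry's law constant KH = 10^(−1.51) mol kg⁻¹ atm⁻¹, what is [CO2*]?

KH = 10^(−1.51) = 3.090×10^-2 mol kg⁻¹ atm⁻¹
[CO2*] = KH · pCO2 = 3.090×10^-2 × 1660×10^-6 atm = 5.13×10^-5 mol/kg

[CO2*] = 51.3 μmol/kg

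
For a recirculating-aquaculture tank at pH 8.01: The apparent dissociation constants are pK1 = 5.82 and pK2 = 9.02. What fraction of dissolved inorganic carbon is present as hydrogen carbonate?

α₁ = 1 / (1 + [H⁺]/K1 + K2/[H⁺]) = 1 / (1 + 10^-2.19 + 10^-1.01)
   = 1 / (1 + 0.0064565 + 0.097724) = 1/1.1042 = 0.9056

α₁ = 0.906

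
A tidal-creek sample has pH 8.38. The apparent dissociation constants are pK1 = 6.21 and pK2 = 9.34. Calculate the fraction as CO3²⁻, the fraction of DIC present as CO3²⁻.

α₂ = 1 / (1 + [H⁺]/K2 + [H⁺]²/(K1K2)) = 1 / (1 + 10^+0.96 + 10^-1.21)
   = 1 / (1 + 9.1201 + 0.061660) = 1/10.182 = 0.09821

α₂ = 0.0982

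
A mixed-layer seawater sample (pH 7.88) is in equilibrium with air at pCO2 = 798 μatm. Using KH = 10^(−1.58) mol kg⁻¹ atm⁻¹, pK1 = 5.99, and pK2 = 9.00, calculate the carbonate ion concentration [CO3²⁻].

[CO3²⁻] = 0.124 mmol/kg

[CO2*] = KH · pCO2 = 10^(−1.58) × 798×10^-6 = 2.099×10^-5 mol/kg
α₀ = 1/(1 + K1/[H⁺] + K1K2/[H⁺]²) = 1/(1 + 10^+1.89 + 10^+0.77) = 0.01183
DIC = [CO2*]/α₀ = 2.099×10^-5 / 0.01183 = 1.774 mmol/kg
[CO3²⁻] = α₂·DIC; α₂ = 0.06967, so [CO3²⁻] = 0.06967 × 1.774 = 0.124 mmol/kg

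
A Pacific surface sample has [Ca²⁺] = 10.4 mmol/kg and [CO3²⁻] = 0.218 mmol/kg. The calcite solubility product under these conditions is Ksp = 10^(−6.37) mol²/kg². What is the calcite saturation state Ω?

Ω = 5.31

Ksp = 10^(−6.37) = 4.266×10^-7
Ω = [Ca²⁺][CO3²⁻]/Ksp = (10.4×10^-3)(0.218×10^-3) / 4.266×10^-7 = 5.31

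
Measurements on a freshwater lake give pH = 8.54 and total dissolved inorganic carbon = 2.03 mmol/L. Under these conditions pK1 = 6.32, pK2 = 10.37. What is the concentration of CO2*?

[CO2*] = 12.0 μmol/L

α₀ = 1 / (1 + K1/[H⁺] + K1K2/[H⁺]²) = 1 / (1 + 10^+2.22 + 10^+0.39)
   = 1 / (1 + 165.96 + 2.4547) = 1/169.41 = 0.005903
[CO2*] = α₀ × DIC = 0.005903 × 2.03 = 0.0120 mmol/L = 12.0 μmol/L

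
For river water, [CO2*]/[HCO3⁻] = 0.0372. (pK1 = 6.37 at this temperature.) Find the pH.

pH = 7.80

From K1 = [H⁺][HCO3⁻]/[CO2*]:  pH = pK1 − log₁₀([CO2*]/[HCO3⁻])
log₁₀(0.0372) = -1.429
pH = 6.37 − (-1.429) = 7.80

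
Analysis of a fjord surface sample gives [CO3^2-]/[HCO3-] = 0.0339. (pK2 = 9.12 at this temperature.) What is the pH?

From K2 = [H⁺][CO3^2-]/[HCO3-]:  pH = pK2 + log₁₀([CO3^2-]/[HCO3-])
log₁₀(0.0339) = -1.470
pH = 9.12 + (-1.470) = 7.65

pH = 7.65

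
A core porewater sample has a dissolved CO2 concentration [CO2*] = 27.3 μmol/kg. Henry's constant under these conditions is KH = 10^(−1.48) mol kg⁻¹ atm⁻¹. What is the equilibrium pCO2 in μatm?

KH = 10^(−1.48) = 3.311×10^-2 mol kg⁻¹ atm⁻¹
pCO2 = [CO2*]/KH = 27.3×10^-6 / 3.311×10^-2 = 8.24×10^-4 atm = 824 μatm

pCO2 = 824 μatm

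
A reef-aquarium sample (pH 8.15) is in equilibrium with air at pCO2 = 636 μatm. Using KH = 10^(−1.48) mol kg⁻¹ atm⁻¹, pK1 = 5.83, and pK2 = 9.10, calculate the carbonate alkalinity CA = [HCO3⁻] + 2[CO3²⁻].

[CO2*] = KH · pCO2 = 10^(−1.48) × 636×10^-6 = 2.106×10^-5 mol/kg
α₀ = 1/(1 + K1/[H⁺] + K1K2/[H⁺]²) = 1/(1 + 10^+2.32 + 10^+1.37) = 0.004285
DIC = [CO2*]/α₀ = 2.106×10^-5 / 0.004285 = 4.915 mmol/kg
CA = (α₁ + 2α₂)·DIC = (0.8953 + 2×0.1005) × 4.915 = 5.39 mmol/kg

CA = 5.39 mmol/kg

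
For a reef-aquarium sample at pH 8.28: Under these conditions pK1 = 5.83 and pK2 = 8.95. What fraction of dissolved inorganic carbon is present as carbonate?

α₂ = 0.176

α₂ = 1 / (1 + [H⁺]/K2 + [H⁺]²/(K1K2)) = 1 / (1 + 10^+0.67 + 10^-1.78)
   = 1 / (1 + 4.6774 + 0.016596) = 1/5.6939 = 0.1756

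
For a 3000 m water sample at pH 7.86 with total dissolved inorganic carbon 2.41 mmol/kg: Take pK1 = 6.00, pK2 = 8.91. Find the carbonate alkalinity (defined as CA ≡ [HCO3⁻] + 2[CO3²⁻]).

CA = [HCO3⁻] + 2[CO3²⁻] = (α₁ + 2α₂)·DIC
At pH 7.86: [H⁺]/K1 = 10^-1.86 = 0.013804, K2/[H⁺] = 10^-1.05 = 0.089125
α₁ = 1/(1 + 0.013804 + 0.089125) = 1/1.1029 = 0.9067; α₂ = α₁·K2/[H⁺] = 0.08081
α₁ + 2α₂ = 1.0683
CA = 1.0683 × 2.41 = 2.57 mmol/kg

CA = 2.57 mmol/kg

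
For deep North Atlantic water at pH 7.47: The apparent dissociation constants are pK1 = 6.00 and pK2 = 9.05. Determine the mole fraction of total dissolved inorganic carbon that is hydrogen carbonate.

α₁ = 0.943

α₁ = 1 / (1 + [H⁺]/K1 + K2/[H⁺]) = 1 / (1 + 10^-1.47 + 10^-1.58)
   = 1 / (1 + 0.033884 + 0.026303) = 1/1.0602 = 0.9432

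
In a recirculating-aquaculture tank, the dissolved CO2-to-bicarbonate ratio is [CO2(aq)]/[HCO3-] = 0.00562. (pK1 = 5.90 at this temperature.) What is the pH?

From K1 = [H⁺][HCO3-]/[CO2(aq)]:  pH = pK1 − log₁₀([CO2(aq)]/[HCO3-])
log₁₀(0.00562) = -2.250
pH = 5.90 − (-2.250) = 8.15

pH = 8.15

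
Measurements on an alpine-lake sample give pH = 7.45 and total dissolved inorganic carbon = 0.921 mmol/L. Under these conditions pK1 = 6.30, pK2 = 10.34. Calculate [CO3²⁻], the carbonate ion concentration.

α₂ = 1 / (1 + [H⁺]/K2 + [H⁺]²/(K1K2)) = 1 / (1 + 10^+2.89 + 10^+1.74)
   = 1 / (1 + 776.25 + 54.954) = 1/832.20 = 0.001202
[CO3²⁻] = α₂ × DIC = 0.001202 × 0.921 = 0.00111 mmol/L = 1.11 μmol/L

[CO3²⁻] = 1.11 μmol/L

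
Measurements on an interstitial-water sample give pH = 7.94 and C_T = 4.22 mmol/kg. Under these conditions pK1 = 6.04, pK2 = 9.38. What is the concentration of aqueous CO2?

α₀ = 1 / (1 + K1/[H⁺] + K1K2/[H⁺]²) = 1 / (1 + 10^+1.90 + 10^+0.46)
   = 1 / (1 + 79.433 + 2.8840) = 1/83.317 = 0.01200
[CO2*] = α₀ × DIC = 0.01200 × 4.22 = 0.0507 mmol/kg

[CO2*] = 0.0507 mmol/kg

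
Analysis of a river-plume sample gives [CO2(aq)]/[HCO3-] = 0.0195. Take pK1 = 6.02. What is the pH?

pH = 7.73

From K1 = [H⁺][HCO3-]/[CO2(aq)]:  pH = pK1 − log₁₀([CO2(aq)]/[HCO3-])
log₁₀(0.0195) = -1.710
pH = 6.02 − (-1.710) = 7.73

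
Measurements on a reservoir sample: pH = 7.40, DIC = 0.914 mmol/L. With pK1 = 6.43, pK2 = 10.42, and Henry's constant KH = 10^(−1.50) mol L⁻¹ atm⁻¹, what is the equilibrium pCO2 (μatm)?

α₀ = 1 / (1 + K1/[H⁺] + K1K2/[H⁺]²) = 1 / (1 + 10^+0.97 + 10^-2.05)
   = 1 / (1 + 9.3325 + 0.0089125) = 1/10.341 = 0.09670
[CO2*] = α₀ × DIC = 0.09670 × 0.914 = 0.08838 mmol/L
pCO2 = [CO2*]/KH = 8.838×10^-5 / 3.162×10^-2 = 2790 μatm

pCO2 = 2790 μatm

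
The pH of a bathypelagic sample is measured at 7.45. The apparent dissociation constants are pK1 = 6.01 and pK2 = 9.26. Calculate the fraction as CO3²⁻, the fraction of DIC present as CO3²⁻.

α₂ = 0.0147

α₂ = 1 / (1 + [H⁺]/K2 + [H⁺]²/(K1K2)) = 1 / (1 + 10^+1.81 + 10^+0.37)
   = 1 / (1 + 64.565 + 2.3442) = 1/67.910 = 0.01473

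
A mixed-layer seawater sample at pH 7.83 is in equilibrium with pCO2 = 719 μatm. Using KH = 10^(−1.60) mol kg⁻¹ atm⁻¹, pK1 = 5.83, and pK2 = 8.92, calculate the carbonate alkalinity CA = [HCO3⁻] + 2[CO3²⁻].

CA = 2.10 mmol/kg

[CO2*] = KH · pCO2 = 10^(−1.60) × 719×10^-6 = 1.806×10^-5 mol/kg
α₀ = 1/(1 + K1/[H⁺] + K1K2/[H⁺]²) = 1/(1 + 10^+2.00 + 10^+0.91) = 0.009164
DIC = [CO2*]/α₀ = 1.806×10^-5 / 0.009164 = 1.971 mmol/kg
CA = (α₁ + 2α₂)·DIC = (0.9164 + 2×0.07448) × 1.971 = 2.10 mmol/kg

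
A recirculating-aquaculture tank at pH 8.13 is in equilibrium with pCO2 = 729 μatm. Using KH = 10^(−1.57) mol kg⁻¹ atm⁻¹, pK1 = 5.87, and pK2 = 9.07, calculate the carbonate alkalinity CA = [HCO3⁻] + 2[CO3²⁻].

CA = 4.39 mmol/kg

[CO2*] = KH · pCO2 = 10^(−1.57) × 729×10^-6 = 1.962×10^-5 mol/kg
α₀ = 1/(1 + K1/[H⁺] + K1K2/[H⁺]²) = 1/(1 + 10^+2.26 + 10^+1.32) = 0.004905
DIC = [CO2*]/α₀ = 1.962×10^-5 / 0.004905 = 4.000 mmol/kg
CA = (α₁ + 2α₂)·DIC = (0.8926 + 2×0.1025) × 4.000 = 4.39 mmol/kg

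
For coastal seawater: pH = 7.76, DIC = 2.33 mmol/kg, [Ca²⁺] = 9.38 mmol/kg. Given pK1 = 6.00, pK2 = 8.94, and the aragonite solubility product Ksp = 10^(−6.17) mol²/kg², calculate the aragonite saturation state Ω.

α₂ = 1 / (1 + [H⁺]/K2 + [H⁺]²/(K1K2)) = 1 / (1 + 10^+1.18 + 10^-0.58)
   = 1 / (1 + 15.136 + 0.26303) = 1/16.399 = 0.06098
[CO3²⁻] = α₂ × DIC = 0.06098 × 2.33 = 0.1421 mmol/kg
Ksp = 10^(−6.17) = 6.761×10^-7
Ω = [Ca²⁺][CO3²⁻]/Ksp = (9.38×10^-3)(1.421×10^-4) / 6.761×10^-7 = 1.97

Ω = 1.97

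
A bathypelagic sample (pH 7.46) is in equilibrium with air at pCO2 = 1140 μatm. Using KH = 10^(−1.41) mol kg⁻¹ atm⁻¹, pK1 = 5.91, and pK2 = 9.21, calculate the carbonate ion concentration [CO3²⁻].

[CO3²⁻] = 0.0280 mmol/kg

[CO2*] = KH · pCO2 = 10^(−1.41) × 1140×10^-6 = 4.435×10^-5 mol/kg
α₀ = 1/(1 + K1/[H⁺] + K1K2/[H⁺]²) = 1/(1 + 10^+1.55 + 10^-0.20) = 0.02695
DIC = [CO2*]/α₀ = 4.435×10^-5 / 0.02695 = 1.646 mmol/kg
[CO3²⁻] = α₂·DIC; α₂ = 0.01700, so [CO3²⁻] = 0.01700 × 1.646 = 0.0280 mmol/kg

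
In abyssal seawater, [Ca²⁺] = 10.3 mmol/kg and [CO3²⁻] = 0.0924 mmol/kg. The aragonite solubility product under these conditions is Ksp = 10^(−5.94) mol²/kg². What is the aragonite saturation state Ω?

Ksp = 10^(−5.94) = 1.148×10^-6
Ω = [Ca²⁺][CO3²⁻]/Ksp = (10.3×10^-3)(0.0924×10^-3) / 1.148×10^-6 = 0.829

Ω = 0.829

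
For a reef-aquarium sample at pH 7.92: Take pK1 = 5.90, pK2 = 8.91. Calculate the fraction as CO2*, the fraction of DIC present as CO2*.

α₀ = 1 / (1 + K1/[H⁺] + K1K2/[H⁺]²) = 1 / (1 + 10^+2.02 + 10^+1.03)
   = 1 / (1 + 104.71 + 10.715) = 1/116.43 = 0.008589

α₀ = 0.00859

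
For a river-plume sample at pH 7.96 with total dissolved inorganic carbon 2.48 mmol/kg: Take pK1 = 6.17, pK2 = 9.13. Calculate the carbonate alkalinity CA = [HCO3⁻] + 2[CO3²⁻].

CA = [HCO3⁻] + 2[CO3²⁻] = (α₁ + 2α₂)·DIC
At pH 7.96: [H⁺]/K1 = 10^-1.79 = 0.016218, K2/[H⁺] = 10^-1.17 = 0.067608
α₁ = 1/(1 + 0.016218 + 0.067608) = 1/1.0838 = 0.9227; α₂ = α₁·K2/[H⁺] = 0.06238
α₁ + 2α₂ = 1.0474
CA = 1.0474 × 2.48 = 2.60 mmol/kg

CA = 2.60 mmol/kg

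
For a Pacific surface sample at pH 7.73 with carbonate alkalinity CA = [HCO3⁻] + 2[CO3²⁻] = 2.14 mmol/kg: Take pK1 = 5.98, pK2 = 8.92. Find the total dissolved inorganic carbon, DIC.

DIC = 2.05 mmol/kg

CA = [HCO3⁻] + 2[CO3²⁻] = (α₁ + 2α₂)·DIC
At pH 7.73: [H⁺]/K1 = 10^-1.75 = 0.017783, K2/[H⁺] = 10^-1.19 = 0.064565
α₁ = 1/(1 + 0.017783 + 0.064565) = 1/1.0823 = 0.9239; α₂ = α₁·K2/[H⁺] = 0.05965
α₁ + 2α₂ = 1.0432
DIC = CA / (α₁ + 2α₂) = 2.14 / 1.0432 = 2.05 mmol/kg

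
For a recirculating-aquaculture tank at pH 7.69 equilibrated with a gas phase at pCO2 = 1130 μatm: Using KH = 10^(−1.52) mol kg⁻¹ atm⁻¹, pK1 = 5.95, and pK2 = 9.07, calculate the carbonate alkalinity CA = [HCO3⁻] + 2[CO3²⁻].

CA = 2.03 mmol/kg

[CO2*] = KH · pCO2 = 10^(−1.52) × 1130×10^-6 = 3.413×10^-5 mol/kg
α₀ = 1/(1 + K1/[H⁺] + K1K2/[H⁺]²) = 1/(1 + 10^+1.74 + 10^+0.36) = 0.01717
DIC = [CO2*]/α₀ = 3.413×10^-5 / 0.01717 = 1.988 mmol/kg
CA = (α₁ + 2α₂)·DIC = (0.9435 + 2×0.03933) × 1.988 = 2.03 mmol/kg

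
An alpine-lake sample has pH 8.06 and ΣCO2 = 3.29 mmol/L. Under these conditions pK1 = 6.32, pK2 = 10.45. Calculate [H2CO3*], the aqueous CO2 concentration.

[CO2*] = 0.0586 mmol/L

α₀ = 1 / (1 + K1/[H⁺] + K1K2/[H⁺]²) = 1 / (1 + 10^+1.74 + 10^-0.65)
   = 1 / (1 + 54.954 + 0.22387) = 1/56.178 = 0.01780
[CO2*] = α₀ × DIC = 0.01780 × 3.29 = 0.0586 mmol/L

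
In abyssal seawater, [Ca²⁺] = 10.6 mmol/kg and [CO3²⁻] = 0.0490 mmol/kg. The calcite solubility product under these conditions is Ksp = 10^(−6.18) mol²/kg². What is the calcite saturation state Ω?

Ω = 0.786

Ksp = 10^(−6.18) = 6.607×10^-7
Ω = [Ca²⁺][CO3²⁻]/Ksp = (10.6×10^-3)(0.0490×10^-3) / 6.607×10^-7 = 0.786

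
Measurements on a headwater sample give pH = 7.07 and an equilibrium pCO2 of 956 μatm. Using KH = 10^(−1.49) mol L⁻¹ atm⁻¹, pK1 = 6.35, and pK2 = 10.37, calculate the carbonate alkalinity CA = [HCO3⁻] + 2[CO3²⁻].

[CO2*] = KH · pCO2 = 10^(−1.49) × 956×10^-6 = 3.094×10^-5 mol/L
α₀ = 1/(1 + K1/[H⁺] + K1K2/[H⁺]²) = 1/(1 + 10^+0.72 + 10^-2.58) = 0.1600
DIC = [CO2*]/α₀ = 3.094×10^-5 / 0.1600 = 0.1934 mmol/L
CA = (α₁ + 2α₂)·DIC = (0.8396 + 2×0.0004208) × 0.1934 = 0.163 mmol/L

CA = 0.163 mmol/L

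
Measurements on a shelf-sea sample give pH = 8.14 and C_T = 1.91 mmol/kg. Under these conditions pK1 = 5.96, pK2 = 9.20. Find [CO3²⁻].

α₂ = 1 / (1 + [H⁺]/K2 + [H⁺]²/(K1K2)) = 1 / (1 + 10^+1.06 + 10^-1.12)
   = 1 / (1 + 11.482 + 0.075858) = 1/12.557 = 0.07963
[CO3²⁻] = α₂ × DIC = 0.07963 × 1.91 = 0.152 mmol/kg

[CO3²⁻] = 0.152 mmol/kg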